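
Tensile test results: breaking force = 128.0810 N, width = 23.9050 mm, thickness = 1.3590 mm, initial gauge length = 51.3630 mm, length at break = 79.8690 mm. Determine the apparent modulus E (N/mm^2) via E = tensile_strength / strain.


TS = F / (w * t) = 128.0810 / (23.9050 * 1.3590) = 3.9425 N/mm^2
strain = (Lf - L0) / L0 = (79.8690 - 51.3630) / 51.3630 = 0.5550
E = TS / strain = 3.9425 / 0.5550 = 7.1038 N/mm^2


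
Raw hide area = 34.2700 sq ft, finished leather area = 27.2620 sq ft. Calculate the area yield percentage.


Formula: Yield = finished / raw * 100
Substituting: Yield = 27.2620 / 34.2700 * 100
Result: 79.5506 %


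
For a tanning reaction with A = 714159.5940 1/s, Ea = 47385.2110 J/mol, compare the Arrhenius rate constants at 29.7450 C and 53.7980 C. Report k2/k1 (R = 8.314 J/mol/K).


T1 = 29.7450 + 273.15 = 302.8950 K; T2 = 53.7980 + 273.15 = 326.9480 K
k1 = A * exp(-Ea/(R*T1)) = 714159.5940 * exp(-47385.2110/(8.314*302.8950)) = 0.00480683 1/s
k2 = A * exp(-Ea/(R*T2)) = 714159.5940 * exp(-47385.2110/(8.314*326.9480)) = 0.0191891 1/s
k2/k1 = 0.0191891 / 0.00480683 = 3.9920


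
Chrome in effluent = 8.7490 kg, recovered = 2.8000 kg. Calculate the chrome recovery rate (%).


Formula: Recovery = recovered / input * 100
Substituting: Recovery = 2.8000 / 8.7490 * 100
Result: 32.0037 %


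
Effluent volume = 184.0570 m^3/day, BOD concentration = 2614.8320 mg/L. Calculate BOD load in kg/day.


Formula: BOD_load = volume * conc / 1000
Substituting: BOD_load = 184.0570 * 2614.8320 / 1000
Result: 481.2781 kg/day


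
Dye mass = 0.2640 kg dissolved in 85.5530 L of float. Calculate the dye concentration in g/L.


Formula: Conc = dye_mass(kg) / volume(L) * 1000
Substituting: Conc = 0.2640 / 85.5530 * 1000
Result: 3.0858 g/L


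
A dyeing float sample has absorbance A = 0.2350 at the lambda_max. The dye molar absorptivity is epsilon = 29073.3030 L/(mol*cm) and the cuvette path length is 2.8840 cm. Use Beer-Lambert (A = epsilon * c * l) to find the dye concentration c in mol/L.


Formula: c = A / (epsilon * l)
Substituting: c = 0.2350 / (29073.3030 * 2.8840)
Result: 2.8027e-06 mol/L


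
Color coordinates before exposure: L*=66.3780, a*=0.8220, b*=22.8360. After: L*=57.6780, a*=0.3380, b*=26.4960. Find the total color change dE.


dL = -8.7000, da = -0.4840, db = 3.6600
dE = sqrt((-8.7000)^2 + (-0.4840)^2 + 3.6600^2) = 9.4509


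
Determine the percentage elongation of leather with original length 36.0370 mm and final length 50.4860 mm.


Formula: Elongation = (Lf - L0) / L0 * 100
Substituting: Elongation = (50.4860 - 36.0370) / 36.0370 * 100
Result: 40.0949 %


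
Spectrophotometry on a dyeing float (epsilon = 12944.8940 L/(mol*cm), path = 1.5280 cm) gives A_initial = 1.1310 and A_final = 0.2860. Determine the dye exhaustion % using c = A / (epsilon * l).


c_initial = A_i / (epsilon * l) = 1.1310 / (12944.8940 * 1.5280) = 5.7180e-05 mol/L
c_final = A_f / (epsilon * l) = 0.2860 / (12944.8940 * 1.5280) = 1.4459e-05 mol/L
Exhaustion = (c_initial - c_final) / c_initial * 100 = (5.7180e-05 - 1.4459e-05) / 5.7180e-05 * 100 = 74.7126 %


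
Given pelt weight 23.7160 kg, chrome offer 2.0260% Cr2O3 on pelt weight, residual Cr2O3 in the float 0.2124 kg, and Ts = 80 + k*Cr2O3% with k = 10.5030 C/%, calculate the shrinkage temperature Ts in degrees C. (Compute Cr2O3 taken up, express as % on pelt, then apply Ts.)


Offered = pelt * offer_pct / 100 = 23.7160 * 2.0260 / 100 = 0.4805 kg
Uptake = offered - residual = 0.4805 - 0.2124 = 0.2681 kg
Cr2O3% on pelt = uptake / pelt * 100 = 0.2681 / 23.7160 * 100 = 1.1304 %
Ts = 80 + k * Cr2O3% = 80 + 10.5030 * 1.1304 = 91.8726 C


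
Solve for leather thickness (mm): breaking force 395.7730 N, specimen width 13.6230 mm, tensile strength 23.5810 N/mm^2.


Formula: t = F / (TS * w)
Substituting: t = 395.7730 / (23.5810 * 13.6230)
Result: 1.2320 mm


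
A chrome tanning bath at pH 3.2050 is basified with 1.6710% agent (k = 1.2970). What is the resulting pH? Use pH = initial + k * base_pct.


Formula: pH_final = pH_initial + k * base_pct
Substituting: pH_final = 3.2050 + 1.2970 * 1.6710
Result: 5.3723


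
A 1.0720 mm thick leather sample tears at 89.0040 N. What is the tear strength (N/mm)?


Formula: Tear strength = force / thickness
Substituting: Tear strength = 89.0040 / 1.0720
Result: 83.0261 N/mm


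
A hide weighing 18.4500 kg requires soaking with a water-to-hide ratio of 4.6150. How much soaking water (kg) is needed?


Formula: Water = hide_weight * ratio
Substituting: Water = 18.4500 * 4.6150
Result: 85.1467 kg


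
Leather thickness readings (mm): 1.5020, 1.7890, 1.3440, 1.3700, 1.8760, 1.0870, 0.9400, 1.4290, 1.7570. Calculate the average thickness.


Formula: Average = sum / n
Substituting: Average = 13.0940 / 9
Result: 1.4549 mm


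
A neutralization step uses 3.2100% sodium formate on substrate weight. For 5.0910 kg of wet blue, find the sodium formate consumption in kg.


Formula: Neutralizer = substrate * pct / 100
Substituting: Neutralizer = 5.0910 * 3.2100 / 100
Result: 0.1634 kg


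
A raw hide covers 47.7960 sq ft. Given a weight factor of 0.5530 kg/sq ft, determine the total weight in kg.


Formula: Weight = area * weight_per_sqft
Substituting: Weight = 47.7960 * 0.5530
Result: 26.4312 kg


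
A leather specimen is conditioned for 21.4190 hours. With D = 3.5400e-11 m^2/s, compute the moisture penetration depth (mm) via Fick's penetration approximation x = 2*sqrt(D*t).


t = 21.4190 hr * 3600 = 77108.4000 s
D * t = 3.5400e-11 * 77108.4000 = 2.7296e-06
x = 2 * sqrt(D*t) = 2 * sqrt(2.7296e-06) = 0.00330432 m = 3.3043 mm


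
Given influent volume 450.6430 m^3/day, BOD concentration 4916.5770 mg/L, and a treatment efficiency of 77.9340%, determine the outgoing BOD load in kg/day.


Load_in = volume * conc / 1000 = 450.6430 * 4916.5770 / 1000 = 2215.6210 kg/day
Removed = Load_in * eff / 100 = 2215.6210 * 77.9340 / 100 = 1726.7221 kg/day
Load_out = Load_in - Removed = 2215.6210 - 1726.7221 = 488.8989 kg/day


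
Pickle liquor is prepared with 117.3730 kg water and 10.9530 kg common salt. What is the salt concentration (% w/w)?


Formula: Conc = salt / (water + salt) * 100
Substituting: Conc = 10.9530 / (117.3730 + 10.9530) * 100
Result: 8.5353 %


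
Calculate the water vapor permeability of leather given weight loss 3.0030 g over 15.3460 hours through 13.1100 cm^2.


Formula: WVP = loss / (area * time)
Substituting: WVP = 3.0030 / (13.1100 * 15.3460)
Result: 0.0149265 g/(cm^2*hr)


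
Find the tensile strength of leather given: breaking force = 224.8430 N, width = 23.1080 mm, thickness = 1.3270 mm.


Formula: TS = force / (width * thickness)
Substituting: TS = 224.8430 / (23.1080 * 1.3270)
Result: 7.3324 N/mm^2


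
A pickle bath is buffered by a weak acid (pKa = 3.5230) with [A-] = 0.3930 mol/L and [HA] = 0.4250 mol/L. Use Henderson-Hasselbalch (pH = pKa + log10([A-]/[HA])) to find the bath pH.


ratio = [A-] / [HA] = 0.3930 / 0.4250 = 0.9247
log10(ratio) = -0.0339964
pH = pKa + log10(ratio) = 3.5230 - 0.0339964 = 3.4890


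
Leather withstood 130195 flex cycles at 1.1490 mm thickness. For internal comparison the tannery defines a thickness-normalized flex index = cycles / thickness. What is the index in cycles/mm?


Formula: Index = cycles / thickness
Substituting: Index = 130195 / 1.1490
Result: 113311.5753 cycles/mm


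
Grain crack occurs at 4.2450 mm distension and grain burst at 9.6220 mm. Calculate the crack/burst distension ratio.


Formula: Ratio = crack / burst
Substituting: Ratio = 4.2450 / 9.6220
Result: 0.4412


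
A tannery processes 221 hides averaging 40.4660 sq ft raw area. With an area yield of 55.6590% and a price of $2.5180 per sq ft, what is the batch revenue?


Raw_total = N * avg_area = 221 * 40.4660 = 8942.9860 sq ft
Finished = Raw_total * yield / 100 = 8942.9860 * 55.6590 / 100 = 4977.5766 sq ft
Value = Finished * price = 4977.5766 * 2.5180 = 12533.5378 $


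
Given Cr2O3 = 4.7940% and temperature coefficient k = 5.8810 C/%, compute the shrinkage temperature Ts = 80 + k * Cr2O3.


Formula: Ts = 80 + k * Cr2O3
Substituting: Ts = 80 + 5.8810 * 4.7940
Result: 108.1935 C


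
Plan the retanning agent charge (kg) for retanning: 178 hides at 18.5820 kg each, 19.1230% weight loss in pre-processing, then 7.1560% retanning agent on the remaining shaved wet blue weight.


Total_raw = N * avg_wt = 178 * 18.5820 = 3307.5960 kg
Substrate = Total_raw * (1 - loss/100) = 3307.5960 * (1 - 19.1230/100) = 2675.0844 kg
Retan = Substrate * pct / 100 = 2675.0844 * 7.1560 / 100 = 191.4290 kg


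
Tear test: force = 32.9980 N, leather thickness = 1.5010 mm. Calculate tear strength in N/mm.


Formula: Tear strength = force / thickness
Substituting: Tear strength = 32.9980 / 1.5010
Result: 21.9840 N/mm


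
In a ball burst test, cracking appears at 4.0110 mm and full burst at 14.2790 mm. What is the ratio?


Formula: Ratio = crack / burst
Substituting: Ratio = 4.0110 / 14.2790
Result: 0.2809


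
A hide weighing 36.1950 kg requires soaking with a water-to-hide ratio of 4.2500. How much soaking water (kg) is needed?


Formula: Water = hide_weight * ratio
Substituting: Water = 36.1950 * 4.2500
Result: 153.8288 kg


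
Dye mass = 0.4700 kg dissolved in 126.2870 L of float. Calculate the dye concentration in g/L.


Formula: Conc = dye_mass(kg) / volume(L) * 1000
Substituting: Conc = 0.4700 / 126.2870 * 1000
Result: 3.7217 g/L


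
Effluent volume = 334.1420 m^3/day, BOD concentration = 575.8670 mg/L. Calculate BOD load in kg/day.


Formula: BOD_load = volume * conc / 1000
Substituting: BOD_load = 334.1420 * 575.8670 / 1000
Result: 192.4214 kg/day


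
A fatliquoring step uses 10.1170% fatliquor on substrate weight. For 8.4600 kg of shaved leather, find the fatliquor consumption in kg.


Formula: Fat = substrate * pct / 100
Substituting: Fat = 8.4600 * 10.1170 / 100
Result: 0.8559 kg


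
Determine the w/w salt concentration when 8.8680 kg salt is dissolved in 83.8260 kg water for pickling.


Formula: Conc = salt / (water + salt) * 100
Substituting: Conc = 8.8680 / (83.8260 + 8.8680) * 100
Result: 9.5670 %


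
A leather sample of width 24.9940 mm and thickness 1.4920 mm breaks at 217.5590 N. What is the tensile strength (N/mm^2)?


Formula: TS = force / (width * thickness)
Substituting: TS = 217.5590 / (24.9940 * 1.4920)
Result: 5.8341 N/mm^2


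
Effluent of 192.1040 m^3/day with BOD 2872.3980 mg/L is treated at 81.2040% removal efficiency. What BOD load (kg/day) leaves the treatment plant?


Load_in = volume * conc / 1000 = 192.1040 * 2872.3980 / 1000 = 551.7991 kg/day
Removed = Load_in * eff / 100 = 551.7991 * 81.2040 / 100 = 448.0830 kg/day
Load_out = Load_in - Removed = 551.7991 - 448.0830 = 103.7162 kg/day


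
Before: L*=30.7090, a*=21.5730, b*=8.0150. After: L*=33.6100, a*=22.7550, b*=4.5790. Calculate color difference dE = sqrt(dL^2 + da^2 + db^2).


dL = 2.9010, da = 1.1820, db = -3.4360
dE = sqrt(2.9010^2 + 1.1820^2 + (-3.4360)^2) = 4.6496


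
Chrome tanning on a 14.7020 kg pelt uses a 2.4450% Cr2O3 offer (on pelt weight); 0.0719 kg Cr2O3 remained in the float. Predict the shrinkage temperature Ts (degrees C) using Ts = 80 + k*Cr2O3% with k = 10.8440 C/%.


Offered = pelt * offer_pct / 100 = 14.7020 * 2.4450 / 100 = 0.3595 kg
Uptake = offered - residual = 0.3595 - 0.0719 = 0.2876 kg
Cr2O3% on pelt = uptake / pelt * 100 = 0.2876 / 14.7020 * 100 = 1.9560 %
Ts = 80 + k * Cr2O3% = 80 + 10.8440 * 1.9560 = 101.2103 C


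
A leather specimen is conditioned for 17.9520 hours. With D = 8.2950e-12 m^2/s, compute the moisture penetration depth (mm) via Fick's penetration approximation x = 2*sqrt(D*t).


t = 17.9520 hr * 3600 = 64627.2000 s
D * t = 8.2950e-12 * 64627.2000 = 5.3608e-07
x = 2 * sqrt(D*t) = 2 * sqrt(5.3608e-07) = 0.00146435 m = 1.4644 mm


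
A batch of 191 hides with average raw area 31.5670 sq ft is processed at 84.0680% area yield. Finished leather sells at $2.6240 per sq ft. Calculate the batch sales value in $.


Raw_total = N * avg_area = 191 * 31.5670 = 6029.2970 sq ft
Finished = Raw_total * yield / 100 = 6029.2970 * 84.0680 / 100 = 5068.7094 sq ft
Value = Finished * price = 5068.7094 * 2.6240 = 13300.2935 $


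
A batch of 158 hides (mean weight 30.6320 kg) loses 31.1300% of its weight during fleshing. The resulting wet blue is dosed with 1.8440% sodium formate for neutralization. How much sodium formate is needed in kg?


Total_raw = N * avg_wt = 158 * 30.6320 = 4839.8560 kg
Substrate = Total_raw * (1 - loss/100) = 4839.8560 * (1 - 31.1300/100) = 3333.2088 kg
Neutralizer = Substrate * pct / 100 = 3333.2088 * 1.8440 / 100 = 61.4644 kg


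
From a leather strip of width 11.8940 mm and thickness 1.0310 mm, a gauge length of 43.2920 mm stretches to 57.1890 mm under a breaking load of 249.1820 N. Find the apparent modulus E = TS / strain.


TS = F / (w * t) = 249.1820 / (11.8940 * 1.0310) = 20.3203 N/mm^2
strain = (Lf - L0) / L0 = (57.1890 - 43.2920) / 43.2920 = 0.3210
E = TS / strain = 20.3203 / 0.3210 = 63.3019 N/mm^2


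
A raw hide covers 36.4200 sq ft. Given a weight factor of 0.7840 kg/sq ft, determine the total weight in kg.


Formula: Weight = area * weight_per_sqft
Substituting: Weight = 36.4200 * 0.7840
Result: 28.5533 kg


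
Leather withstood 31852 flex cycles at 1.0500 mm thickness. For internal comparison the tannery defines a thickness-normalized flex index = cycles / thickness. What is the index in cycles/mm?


Formula: Index = cycles / thickness
Substituting: Index = 31852 / 1.0500
Result: 30335.2381 cycles/mm


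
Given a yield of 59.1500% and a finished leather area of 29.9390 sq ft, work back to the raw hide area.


Formula: raw = finished * 100 / yield
Substituting: raw = 29.9390 * 100 / 59.1500
Result: 50.6154 sq ft


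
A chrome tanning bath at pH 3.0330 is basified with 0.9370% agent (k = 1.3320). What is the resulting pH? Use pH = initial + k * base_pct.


Formula: pH_final = pH_initial + k * base_pct
Substituting: pH_final = 3.0330 + 1.3320 * 0.9370
Result: 4.2811


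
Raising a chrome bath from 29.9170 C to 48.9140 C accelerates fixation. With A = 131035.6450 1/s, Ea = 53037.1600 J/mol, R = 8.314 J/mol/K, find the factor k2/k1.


T1 = 29.9170 + 273.15 = 303.0670 K; T2 = 48.9140 + 273.15 = 322.0640 K
k1 = A * exp(-Ea/(R*T1)) = 131035.6450 * exp(-53037.1600/(8.314*303.0670)) = 9.4607e-05 1/s
k2 = A * exp(-Ea/(R*T2)) = 131035.6450 * exp(-53037.1600/(8.314*322.0640)) = 3.2744e-04 1/s
k2/k1 = 3.2744e-04 / 9.4607e-05 = 3.4611


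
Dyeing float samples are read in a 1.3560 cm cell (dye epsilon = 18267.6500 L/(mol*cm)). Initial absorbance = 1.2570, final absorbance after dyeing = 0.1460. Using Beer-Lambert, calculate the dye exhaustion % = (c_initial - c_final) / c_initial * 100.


c_initial = A_i / (epsilon * l) = 1.2570 / (18267.6500 * 1.3560) = 5.0745e-05 mol/L
c_final = A_f / (epsilon * l) = 0.1460 / (18267.6500 * 1.3560) = 5.8940e-06 mol/L
Exhaustion = (c_initial - c_final) / c_initial * 100 = (5.0745e-05 - 5.8940e-06) / 5.0745e-05 * 100 = 88.3850 %


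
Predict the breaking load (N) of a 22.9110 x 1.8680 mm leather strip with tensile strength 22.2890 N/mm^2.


Formula: F = TS * w * t
Substituting: F = 22.2890 * 22.9110 * 1.8680
Result: 953.9190 N


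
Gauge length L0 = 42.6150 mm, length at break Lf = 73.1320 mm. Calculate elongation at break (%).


Formula: Elongation = (Lf - L0) / L0 * 100
Substituting: Elongation = (73.1320 - 42.6150) / 42.6150 * 100
Result: 71.6109 %


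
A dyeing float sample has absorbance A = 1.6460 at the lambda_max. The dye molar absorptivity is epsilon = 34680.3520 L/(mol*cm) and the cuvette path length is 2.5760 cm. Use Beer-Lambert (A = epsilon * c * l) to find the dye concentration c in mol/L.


Formula: c = A / (epsilon * l)
Substituting: c = 1.6460 / (34680.3520 * 2.5760)
Result: 1.8425e-05 mol/L


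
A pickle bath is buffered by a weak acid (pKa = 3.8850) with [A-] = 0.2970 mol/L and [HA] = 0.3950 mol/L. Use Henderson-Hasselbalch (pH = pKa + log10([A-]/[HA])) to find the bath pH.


ratio = [A-] / [HA] = 0.2970 / 0.3950 = 0.7519
log10(ratio) = -0.1238
pH = pKa + log10(ratio) = 3.8850 - 0.1238 = 3.7612


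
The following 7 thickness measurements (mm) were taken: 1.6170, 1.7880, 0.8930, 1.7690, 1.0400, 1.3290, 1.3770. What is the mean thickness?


Formula: Average = sum / n
Substituting: Average = 9.8130 / 7
Result: 1.4019 mm


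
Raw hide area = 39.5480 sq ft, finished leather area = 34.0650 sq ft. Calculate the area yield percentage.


Formula: Yield = finished / raw * 100
Substituting: Yield = 34.0650 / 39.5480 * 100
Result: 86.1358 %


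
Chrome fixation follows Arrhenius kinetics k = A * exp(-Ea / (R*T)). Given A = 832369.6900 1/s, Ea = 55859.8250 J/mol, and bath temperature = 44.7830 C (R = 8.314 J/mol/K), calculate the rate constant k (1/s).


T_K = T_C + 273.15 = 44.7830 + 273.15 = 317.9330 K
exponent = -Ea / (R * T_K) = -55859.8250 / (8.314 * 317.9330) = -21.1326
k = A * exp(exponent) = 832369.6900 * exp(-21.1326) = 5.5274e-04 1/s


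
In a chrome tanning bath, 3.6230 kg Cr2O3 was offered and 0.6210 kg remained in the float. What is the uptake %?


Formula: Uptake = (offered - residual) / offered * 100
Substituting: Uptake = (3.6230 - 0.6210) / 3.6230 * 100
Result: 82.8595 %


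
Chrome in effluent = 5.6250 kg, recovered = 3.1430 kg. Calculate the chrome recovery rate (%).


Formula: Recovery = recovered / input * 100
Substituting: Recovery = 3.1430 / 5.6250 * 100
Result: 55.8756 %


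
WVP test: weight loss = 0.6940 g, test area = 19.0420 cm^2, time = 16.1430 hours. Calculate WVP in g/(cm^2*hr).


Formula: WVP = loss / (area * time)
Substituting: WVP = 0.6940 / (19.0420 * 16.1430)
Result: 0.00225768 g/(cm^2*hr)


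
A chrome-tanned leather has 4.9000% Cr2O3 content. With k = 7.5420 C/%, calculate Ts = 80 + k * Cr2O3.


Formula: Ts = 80 + k * Cr2O3
Substituting: Ts = 80 + 7.5420 * 4.9000
Result: 116.9558 C


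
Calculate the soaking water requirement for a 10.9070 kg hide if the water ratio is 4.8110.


Formula: Water = hide_weight * ratio
Substituting: Water = 10.9070 * 4.8110
Result: 52.4736 kg


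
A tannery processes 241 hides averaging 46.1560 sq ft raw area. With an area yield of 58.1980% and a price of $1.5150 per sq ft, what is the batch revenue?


Raw_total = N * avg_area = 241 * 46.1560 = 11123.5960 sq ft
Finished = Raw_total * yield / 100 = 11123.5960 * 58.1980 / 100 = 6473.7104 sq ft
Value = Finished * price = 6473.7104 * 1.5150 = 9807.6713 $


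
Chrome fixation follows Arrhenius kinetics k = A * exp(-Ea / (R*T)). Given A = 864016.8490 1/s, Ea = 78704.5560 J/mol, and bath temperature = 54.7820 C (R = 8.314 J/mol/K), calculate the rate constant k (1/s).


T_K = T_C + 273.15 = 54.7820 + 273.15 = 327.9320 K
exponent = -Ea / (R * T_K) = -78704.5560 / (8.314 * 327.9320) = -28.8673
k = A * exp(exponent) = 864016.8490 * exp(-28.8673) = 2.5097e-07 1/s


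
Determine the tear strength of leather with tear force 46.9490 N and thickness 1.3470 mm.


Formula: Tear strength = force / thickness
Substituting: Tear strength = 46.9490 / 1.3470
Result: 34.8545 N/mm


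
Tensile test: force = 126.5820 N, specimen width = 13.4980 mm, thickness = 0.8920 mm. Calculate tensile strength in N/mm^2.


Formula: TS = force / (width * thickness)
Substituting: TS = 126.5820 / (13.4980 * 0.8920)
Result: 10.5133 N/mm^2


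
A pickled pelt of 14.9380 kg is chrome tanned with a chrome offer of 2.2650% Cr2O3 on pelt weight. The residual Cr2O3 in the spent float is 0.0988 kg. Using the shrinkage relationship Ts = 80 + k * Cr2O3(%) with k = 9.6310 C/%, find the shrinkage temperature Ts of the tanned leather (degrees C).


Offered = pelt * offer_pct / 100 = 14.9380 * 2.2650 / 100 = 0.3383 kg
Uptake = offered - residual = 0.3383 - 0.0988 = 0.2395 kg
Cr2O3% on pelt = uptake / pelt * 100 = 0.2395 / 14.9380 * 100 = 1.6036 %
Ts = 80 + k * Cr2O3% = 80 + 9.6310 * 1.6036 = 95.4443 C


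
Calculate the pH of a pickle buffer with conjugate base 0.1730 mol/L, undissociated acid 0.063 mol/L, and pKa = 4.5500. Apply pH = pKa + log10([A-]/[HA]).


ratio = [A-] / [HA] = 0.1730 / 0.063 = 2.7460
log10(ratio) = 0.4387
pH = pKa + log10(ratio) = 4.5500 + 0.4387 = 4.9887


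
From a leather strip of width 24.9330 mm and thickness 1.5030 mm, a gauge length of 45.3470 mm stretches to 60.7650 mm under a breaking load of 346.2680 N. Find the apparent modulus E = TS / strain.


TS = F / (w * t) = 346.2680 / (24.9330 * 1.5030) = 9.2401 N/mm^2
strain = (Lf - L0) / L0 = (60.7650 - 45.3470) / 45.3470 = 0.3400
E = TS / strain = 9.2401 / 0.3400 = 27.1769 N/mm^2


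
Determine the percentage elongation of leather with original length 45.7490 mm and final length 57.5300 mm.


Formula: Elongation = (Lf - L0) / L0 * 100
Substituting: Elongation = (57.5300 - 45.7490) / 45.7490 * 100
Result: 25.7514 %


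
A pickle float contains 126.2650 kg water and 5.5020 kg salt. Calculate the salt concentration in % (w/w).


Formula: Conc = salt / (water + salt) * 100
Substituting: Conc = 5.5020 / (126.2650 + 5.5020) * 100
Result: 4.1756 %


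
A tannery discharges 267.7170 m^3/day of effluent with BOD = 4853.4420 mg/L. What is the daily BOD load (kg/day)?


Formula: BOD_load = volume * conc / 1000
Substituting: BOD_load = 267.7170 * 4853.4420 / 1000
Result: 1299.3489 kg/day


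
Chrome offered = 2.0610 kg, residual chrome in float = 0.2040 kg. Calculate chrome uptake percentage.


Formula: Uptake = (offered - residual) / offered * 100
Substituting: Uptake = (2.0610 - 0.2040) / 2.0610 * 100
Result: 90.1019 %


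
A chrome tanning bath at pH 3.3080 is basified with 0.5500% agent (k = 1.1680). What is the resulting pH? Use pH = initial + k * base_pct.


Formula: pH_final = pH_initial + k * base_pct
Substituting: pH_final = 3.3080 + 1.1680 * 0.5500
Result: 3.9504


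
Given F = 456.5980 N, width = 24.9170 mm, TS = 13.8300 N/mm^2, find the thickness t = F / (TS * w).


Formula: t = F / (TS * w)
Substituting: t = 456.5980 / (13.8300 * 24.9170)
Result: 1.3250 mm


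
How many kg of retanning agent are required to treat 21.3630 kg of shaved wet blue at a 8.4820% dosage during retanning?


Formula: Retan = substrate * pct / 100
Substituting: Retan = 21.3630 * 8.4820 / 100
Result: 1.8120 kg


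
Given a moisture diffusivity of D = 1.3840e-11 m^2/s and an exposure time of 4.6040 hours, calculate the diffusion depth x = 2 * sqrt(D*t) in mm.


t = 4.6040 hr * 3600 = 16574.4000 s
D * t = 1.3840e-11 * 16574.4000 = 2.2939e-07
x = 2 * sqrt(D*t) = 2 * sqrt(2.2939e-07) = 9.5789e-04 m = 0.9579 mm


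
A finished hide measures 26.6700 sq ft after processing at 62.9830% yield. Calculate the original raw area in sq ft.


Formula: raw = finished * 100 / yield
Substituting: raw = 26.6700 * 100 / 62.9830
Result: 42.3448 sq ft


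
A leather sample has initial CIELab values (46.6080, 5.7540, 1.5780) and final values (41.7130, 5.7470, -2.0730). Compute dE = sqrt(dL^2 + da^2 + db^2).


dL = -4.8950, da = -0.007, db = -3.6510
dE = sqrt((-4.8950)^2 + (-0.007)^2 + (-3.6510)^2) = 6.1066


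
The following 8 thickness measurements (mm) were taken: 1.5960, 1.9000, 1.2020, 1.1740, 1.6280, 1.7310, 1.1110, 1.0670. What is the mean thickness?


Formula: Average = sum / n
Substituting: Average = 11.4090 / 8
Result: 1.4261 mm


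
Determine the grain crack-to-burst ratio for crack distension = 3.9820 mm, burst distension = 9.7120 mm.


Formula: Ratio = crack / burst
Substituting: Ratio = 3.9820 / 9.7120
Result: 0.4100


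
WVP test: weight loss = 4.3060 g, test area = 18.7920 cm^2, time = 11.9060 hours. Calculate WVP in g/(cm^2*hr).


Formula: WVP = loss / (area * time)
Substituting: WVP = 4.3060 / (18.7920 * 11.9060)
Result: 0.0192458 g/(cm^2*hr)


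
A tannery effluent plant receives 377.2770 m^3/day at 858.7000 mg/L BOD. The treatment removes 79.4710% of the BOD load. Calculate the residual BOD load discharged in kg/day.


Load_in = volume * conc / 1000 = 377.2770 * 858.7000 / 1000 = 323.9678 kg/day
Removed = Load_in * eff / 100 = 323.9678 * 79.4710 / 100 = 257.4604 kg/day
Load_out = Load_in - Removed = 323.9678 - 257.4604 = 66.5073 kg/day


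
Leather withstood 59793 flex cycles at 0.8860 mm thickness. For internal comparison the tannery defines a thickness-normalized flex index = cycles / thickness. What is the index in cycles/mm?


Formula: Index = cycles / thickness
Substituting: Index = 59793 / 0.8860
Result: 67486.4560 cycles/mm


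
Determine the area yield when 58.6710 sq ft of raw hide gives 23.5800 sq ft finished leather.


Formula: Yield = finished / raw * 100
Substituting: Yield = 23.5800 / 58.6710 * 100
Result: 40.1902 %


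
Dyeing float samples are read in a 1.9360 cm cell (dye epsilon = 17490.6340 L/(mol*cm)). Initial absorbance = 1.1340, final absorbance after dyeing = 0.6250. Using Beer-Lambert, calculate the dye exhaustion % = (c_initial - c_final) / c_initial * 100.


c_initial = A_i / (epsilon * l) = 1.1340 / (17490.6340 * 1.9360) = 3.3489e-05 mol/L
c_final = A_f / (epsilon * l) = 0.6250 / (17490.6340 * 1.9360) = 1.8457e-05 mol/L
Exhaustion = (c_initial - c_final) / c_initial * 100 = (3.3489e-05 - 1.8457e-05) / 3.3489e-05 * 100 = 44.8854 %


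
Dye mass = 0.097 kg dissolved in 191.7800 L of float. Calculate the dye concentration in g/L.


Formula: Conc = dye_mass(kg) / volume(L) * 1000
Substituting: Conc = 0.097 / 191.7800 * 1000
Result: 0.5058 g/L


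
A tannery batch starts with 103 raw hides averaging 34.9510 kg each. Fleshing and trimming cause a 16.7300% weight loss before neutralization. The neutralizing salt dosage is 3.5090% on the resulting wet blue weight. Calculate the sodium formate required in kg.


Total_raw = N * avg_wt = 103 * 34.9510 = 3599.9530 kg
Substrate = Total_raw * (1 - loss/100) = 3599.9530 * (1 - 16.7300/100) = 2997.6809 kg
Neutralizer = Substrate * pct / 100 = 2997.6809 * 3.5090 / 100 = 105.1886 kg


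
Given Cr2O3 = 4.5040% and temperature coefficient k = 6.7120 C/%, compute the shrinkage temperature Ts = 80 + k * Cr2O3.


Formula: Ts = 80 + k * Cr2O3
Substituting: Ts = 80 + 6.7120 * 4.5040
Result: 110.2308 C


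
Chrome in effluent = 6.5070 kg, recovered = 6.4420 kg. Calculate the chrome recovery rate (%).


Formula: Recovery = recovered / input * 100
Substituting: Recovery = 6.4420 / 6.5070 * 100
Result: 99.0011 %


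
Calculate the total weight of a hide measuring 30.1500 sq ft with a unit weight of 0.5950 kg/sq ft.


Formula: Weight = area * weight_per_sqft
Substituting: Weight = 30.1500 * 0.5950
Result: 17.9392 kg


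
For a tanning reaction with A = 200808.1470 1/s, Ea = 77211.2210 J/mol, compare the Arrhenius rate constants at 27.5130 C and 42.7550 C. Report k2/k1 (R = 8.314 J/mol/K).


T1 = 27.5130 + 273.15 = 300.6630 K; T2 = 42.7550 + 273.15 = 315.9050 K
k1 = A * exp(-Ea/(R*T1)) = 200808.1470 * exp(-77211.2210/(8.314*300.6630)) = 7.7317e-09 1/s
k2 = A * exp(-Ea/(R*T2)) = 200808.1470 * exp(-77211.2210/(8.314*315.9050)) = 3.4317e-08 1/s
k2/k1 = 3.4317e-08 / 7.7317e-09 = 4.4385


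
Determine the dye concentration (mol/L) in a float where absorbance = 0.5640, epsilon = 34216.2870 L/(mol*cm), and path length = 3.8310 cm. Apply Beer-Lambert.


Formula: c = A / (epsilon * l)
Substituting: c = 0.5640 / (34216.2870 * 3.8310)
Result: 4.3026e-06 mol/L


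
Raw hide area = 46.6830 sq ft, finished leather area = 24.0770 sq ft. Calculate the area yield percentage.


Formula: Yield = finished / raw * 100
Substituting: Yield = 24.0770 / 46.6830 * 100
Result: 51.5755 %


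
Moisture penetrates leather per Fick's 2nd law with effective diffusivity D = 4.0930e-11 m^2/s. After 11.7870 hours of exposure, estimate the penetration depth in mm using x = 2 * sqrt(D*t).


t = 11.7870 hr * 3600 = 42433.2000 s
D * t = 4.0930e-11 * 42433.2000 = 1.7368e-06
x = 2 * sqrt(D*t) = 2 * sqrt(1.7368e-06) = 0.00263575 m = 2.6357 mm


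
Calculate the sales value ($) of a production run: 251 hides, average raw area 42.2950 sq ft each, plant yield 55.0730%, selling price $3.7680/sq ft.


Raw_total = N * avg_area = 251 * 42.2950 = 10616.0450 sq ft
Finished = Raw_total * yield / 100 = 10616.0450 * 55.0730 / 100 = 5846.5745 sq ft
Value = Finished * price = 5846.5745 * 3.7680 = 22029.8926 $


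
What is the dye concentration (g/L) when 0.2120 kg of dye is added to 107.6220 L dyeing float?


Formula: Conc = dye_mass(kg) / volume(L) * 1000
Substituting: Conc = 0.2120 / 107.6220 * 1000
Result: 1.9699 g/L


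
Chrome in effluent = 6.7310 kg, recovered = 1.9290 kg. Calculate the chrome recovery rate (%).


Formula: Recovery = recovered / input * 100
Substituting: Recovery = 1.9290 / 6.7310 * 100
Result: 28.6584 %


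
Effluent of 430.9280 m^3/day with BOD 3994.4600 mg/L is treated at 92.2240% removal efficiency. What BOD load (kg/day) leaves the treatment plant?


Load_in = volume * conc / 1000 = 430.9280 * 3994.4600 / 1000 = 1721.3247 kg/day
Removed = Load_in * eff / 100 = 1721.3247 * 92.2240 / 100 = 1587.4745 kg/day
Load_out = Load_in - Removed = 1721.3247 - 1587.4745 = 133.8502 kg/day


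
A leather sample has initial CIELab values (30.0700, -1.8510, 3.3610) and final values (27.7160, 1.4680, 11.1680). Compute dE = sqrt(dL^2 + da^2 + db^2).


dL = -2.3540, da = 3.3190, db = 7.8070
dE = sqrt((-2.3540)^2 + 3.3190^2 + 7.8070^2) = 8.8038


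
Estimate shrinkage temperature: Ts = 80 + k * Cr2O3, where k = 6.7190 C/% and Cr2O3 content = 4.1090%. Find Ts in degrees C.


Formula: Ts = 80 + k * Cr2O3
Substituting: Ts = 80 + 6.7190 * 4.1090
Result: 107.6084 C


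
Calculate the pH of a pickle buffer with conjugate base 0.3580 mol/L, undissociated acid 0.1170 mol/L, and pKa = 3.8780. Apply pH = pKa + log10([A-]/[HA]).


ratio = [A-] / [HA] = 0.3580 / 0.1170 = 3.0598
log10(ratio) = 0.4857
pH = pKa + log10(ratio) = 3.8780 + 0.4857 = 4.3637


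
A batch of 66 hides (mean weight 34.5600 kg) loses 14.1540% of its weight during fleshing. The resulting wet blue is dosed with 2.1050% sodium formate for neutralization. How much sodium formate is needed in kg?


Total_raw = N * avg_wt = 66 * 34.5600 = 2280.9600 kg
Substrate = Total_raw * (1 - loss/100) = 2280.9600 * (1 - 14.1540/100) = 1958.1129 kg
Neutralizer = Substrate * pct / 100 = 1958.1129 * 2.1050 / 100 = 41.2183 kg


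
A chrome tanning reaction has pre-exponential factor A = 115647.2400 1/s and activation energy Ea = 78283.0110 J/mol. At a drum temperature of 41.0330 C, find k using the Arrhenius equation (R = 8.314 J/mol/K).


T_K = T_C + 273.15 = 41.0330 + 273.15 = 314.1830 K
exponent = -Ea / (R * T_K) = -78283.0110 / (8.314 * 314.1830) = -29.9692
k = A * exp(exponent) = 115647.2400 * exp(-29.9692) = 1.1161e-08 1/s


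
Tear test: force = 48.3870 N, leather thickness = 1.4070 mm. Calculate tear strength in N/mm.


Formula: Tear strength = force / thickness
Substituting: Tear strength = 48.3870 / 1.4070
Result: 34.3902 N/mm


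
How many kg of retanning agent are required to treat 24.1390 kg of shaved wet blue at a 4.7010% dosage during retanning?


Formula: Retan = substrate * pct / 100
Substituting: Retan = 24.1390 * 4.7010 / 100
Result: 1.1348 kg


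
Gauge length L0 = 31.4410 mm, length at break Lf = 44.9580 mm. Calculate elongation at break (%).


Formula: Elongation = (Lf - L0) / L0 * 100
Substituting: Elongation = (44.9580 - 31.4410) / 31.4410 * 100
Result: 42.9916 %


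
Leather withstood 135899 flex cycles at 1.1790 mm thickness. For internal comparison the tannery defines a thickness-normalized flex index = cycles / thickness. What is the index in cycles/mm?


Formula: Index = cycles / thickness
Substituting: Index = 135899 / 1.1790
Result: 115266.3274 cycles/mm


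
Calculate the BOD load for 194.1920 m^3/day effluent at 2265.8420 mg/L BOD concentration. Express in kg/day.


Formula: BOD_load = volume * conc / 1000
Substituting: BOD_load = 194.1920 * 2265.8420 / 1000
Result: 440.0084 kg/day


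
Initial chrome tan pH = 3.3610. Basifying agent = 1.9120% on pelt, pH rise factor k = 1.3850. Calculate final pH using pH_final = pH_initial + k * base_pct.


Formula: pH_final = pH_initial + k * base_pct
Substituting: pH_final = 3.3610 + 1.3850 * 1.9120
Result: 6.0091


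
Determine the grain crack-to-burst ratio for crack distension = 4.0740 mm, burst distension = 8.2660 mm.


Formula: Ratio = crack / burst
Substituting: Ratio = 4.0740 / 8.2660
Result: 0.4929


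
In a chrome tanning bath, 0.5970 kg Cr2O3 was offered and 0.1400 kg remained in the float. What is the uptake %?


Formula: Uptake = (offered - residual) / offered * 100
Substituting: Uptake = (0.5970 - 0.1400) / 0.5970 * 100
Result: 76.5494 %


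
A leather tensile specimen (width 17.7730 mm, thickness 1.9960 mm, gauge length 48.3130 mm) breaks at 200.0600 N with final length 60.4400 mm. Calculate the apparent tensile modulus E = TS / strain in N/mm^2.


TS = F / (w * t) = 200.0600 / (17.7730 * 1.9960) = 5.6395 N/mm^2
strain = (Lf - L0) / L0 = (60.4400 - 48.3130) / 48.3130 = 0.2510
E = TS / strain = 5.6395 / 0.2510 = 22.4672 N/mm^2


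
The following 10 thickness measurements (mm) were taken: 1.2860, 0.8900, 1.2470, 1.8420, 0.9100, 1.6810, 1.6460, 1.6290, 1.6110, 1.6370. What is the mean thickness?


Formula: Average = sum / n
Substituting: Average = 14.3790 / 10
Result: 1.4379 mm


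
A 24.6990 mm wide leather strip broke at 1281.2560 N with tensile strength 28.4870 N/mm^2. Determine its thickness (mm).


Formula: t = F / (TS * w)
Substituting: t = 1281.2560 / (28.4870 * 24.6990)
Result: 1.8210 mm


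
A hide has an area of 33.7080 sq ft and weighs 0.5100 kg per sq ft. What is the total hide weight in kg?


Formula: Weight = area * weight_per_sqft
Substituting: Weight = 33.7080 * 0.5100
Result: 17.1911 kg


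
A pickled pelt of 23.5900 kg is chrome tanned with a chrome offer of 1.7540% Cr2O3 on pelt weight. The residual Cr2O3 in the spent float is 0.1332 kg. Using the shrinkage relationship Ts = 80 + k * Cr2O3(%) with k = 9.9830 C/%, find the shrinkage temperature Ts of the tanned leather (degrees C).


Offered = pelt * offer_pct / 100 = 23.5900 * 1.7540 / 100 = 0.4138 kg
Uptake = offered - residual = 0.4138 - 0.1332 = 0.2806 kg
Cr2O3% on pelt = uptake / pelt * 100 = 0.2806 / 23.5900 * 100 = 1.1894 %
Ts = 80 + k * Cr2O3% = 80 + 9.9830 * 1.1894 = 91.8733 C


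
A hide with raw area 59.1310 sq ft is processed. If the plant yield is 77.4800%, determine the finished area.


Formula: finished = raw * yield / 100
Substituting: finished = 59.1310 * 77.4800 / 100
Result: 45.8147 sq ft


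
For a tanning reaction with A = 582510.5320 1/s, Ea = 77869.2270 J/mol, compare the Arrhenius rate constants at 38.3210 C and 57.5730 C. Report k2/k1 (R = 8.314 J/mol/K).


T1 = 38.3210 + 273.15 = 311.4710 K; T2 = 57.5730 + 273.15 = 330.7230 K
k1 = A * exp(-Ea/(R*T1)) = 582510.5320 * exp(-77869.2270/(8.314*311.4710)) = 5.0807e-08 1/s
k2 = A * exp(-Ea/(R*T2)) = 582510.5320 * exp(-77869.2270/(8.314*330.7230)) = 2.9251e-07 1/s
k2/k1 = 2.9251e-07 / 5.0807e-08 = 5.7572


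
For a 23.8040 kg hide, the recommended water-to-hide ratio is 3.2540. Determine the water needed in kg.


Formula: Water = hide_weight * ratio
Substituting: Water = 23.8040 * 3.2540
Result: 77.4582 kg


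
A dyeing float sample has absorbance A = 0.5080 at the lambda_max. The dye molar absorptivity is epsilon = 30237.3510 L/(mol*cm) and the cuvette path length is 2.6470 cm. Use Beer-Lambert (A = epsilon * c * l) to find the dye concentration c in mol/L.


Formula: c = A / (epsilon * l)
Substituting: c = 0.5080 / (30237.3510 * 2.6470)
Result: 6.3470e-06 mol/L


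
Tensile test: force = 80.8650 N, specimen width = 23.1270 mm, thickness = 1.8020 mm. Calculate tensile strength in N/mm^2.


Formula: TS = force / (width * thickness)
Substituting: TS = 80.8650 / (23.1270 * 1.8020)
Result: 1.9404 N/mm^2


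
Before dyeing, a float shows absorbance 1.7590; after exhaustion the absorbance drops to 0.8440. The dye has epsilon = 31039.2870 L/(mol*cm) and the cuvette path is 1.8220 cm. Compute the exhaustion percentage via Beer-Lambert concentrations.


c_initial = A_i / (epsilon * l) = 1.7590 / (31039.2870 * 1.8220) = 3.1103e-05 mol/L
c_final = A_f / (epsilon * l) = 0.8440 / (31039.2870 * 1.8220) = 1.4924e-05 mol/L
Exhaustion = (c_initial - c_final) / c_initial * 100 = (3.1103e-05 - 1.4924e-05) / 3.1103e-05 * 100 = 52.0182 %


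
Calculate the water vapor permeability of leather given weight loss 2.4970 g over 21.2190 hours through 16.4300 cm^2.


Formula: WVP = loss / (area * time)
Substituting: WVP = 2.4970 / (16.4300 * 21.2190)
Result: 0.00716236 g/(cm^2*hr)


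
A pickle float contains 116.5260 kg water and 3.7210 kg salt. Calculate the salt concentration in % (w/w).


Formula: Conc = salt / (water + salt) * 100
Substituting: Conc = 3.7210 / (116.5260 + 3.7210) * 100
Result: 3.0945 %


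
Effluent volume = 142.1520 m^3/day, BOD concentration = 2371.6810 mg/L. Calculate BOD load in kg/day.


Formula: BOD_load = volume * conc / 1000
Substituting: BOD_load = 142.1520 * 2371.6810 / 1000
Result: 337.1392 kg/day


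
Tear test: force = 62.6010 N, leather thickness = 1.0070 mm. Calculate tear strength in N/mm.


Formula: Tear strength = force / thickness
Substituting: Tear strength = 62.6010 / 1.0070
Result: 62.1658 N/mm


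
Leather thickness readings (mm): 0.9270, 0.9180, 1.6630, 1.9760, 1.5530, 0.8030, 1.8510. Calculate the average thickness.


Formula: Average = sum / n
Substituting: Average = 9.6910 / 7
Result: 1.3844 mm


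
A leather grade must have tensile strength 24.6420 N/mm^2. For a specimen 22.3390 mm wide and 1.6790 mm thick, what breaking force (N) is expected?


Formula: F = TS * w * t
Substituting: F = 24.6420 * 22.3390 * 1.6790
Result: 924.2520 N


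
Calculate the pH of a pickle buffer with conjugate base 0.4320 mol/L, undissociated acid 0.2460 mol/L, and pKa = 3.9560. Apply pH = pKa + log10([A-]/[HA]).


ratio = [A-] / [HA] = 0.4320 / 0.2460 = 1.7561
log10(ratio) = 0.2445
pH = pKa + log10(ratio) = 3.9560 + 0.2445 = 4.2005


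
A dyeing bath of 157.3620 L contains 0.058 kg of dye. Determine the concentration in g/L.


Formula: Conc = dye_mass(kg) / volume(L) * 1000
Substituting: Conc = 0.058 / 157.3620 * 1000
Result: 0.3686 g/L


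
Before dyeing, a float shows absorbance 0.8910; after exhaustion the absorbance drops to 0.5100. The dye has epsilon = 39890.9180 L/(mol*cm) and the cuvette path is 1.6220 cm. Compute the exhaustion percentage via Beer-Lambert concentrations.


c_initial = A_i / (epsilon * l) = 0.8910 / (39890.9180 * 1.6220) = 1.3771e-05 mol/L
c_final = A_f / (epsilon * l) = 0.5100 / (39890.9180 * 1.6220) = 7.8822e-06 mol/L
Exhaustion = (c_initial - c_final) / c_initial * 100 = (1.3771e-05 - 7.8822e-06) / 1.3771e-05 * 100 = 42.7609 %


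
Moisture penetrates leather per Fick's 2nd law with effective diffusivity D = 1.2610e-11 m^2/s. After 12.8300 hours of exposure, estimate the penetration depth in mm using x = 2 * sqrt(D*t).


t = 12.8300 hr * 3600 = 46188.0000 s
D * t = 1.2610e-11 * 46188.0000 = 5.8243e-07
x = 2 * sqrt(D*t) = 2 * sqrt(5.8243e-07) = 0.00152634 m = 1.5263 mm


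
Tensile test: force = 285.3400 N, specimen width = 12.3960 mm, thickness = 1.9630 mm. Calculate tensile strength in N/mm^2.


Formula: TS = force / (width * thickness)
Substituting: TS = 285.3400 / (12.3960 * 1.9630)
Result: 11.7263 N/mm^2


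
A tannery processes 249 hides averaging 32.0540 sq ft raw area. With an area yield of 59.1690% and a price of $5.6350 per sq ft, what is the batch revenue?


Raw_total = N * avg_area = 249 * 32.0540 = 7981.4460 sq ft
Finished = Raw_total * yield / 100 = 7981.4460 * 59.1690 / 100 = 4722.5418 sq ft
Value = Finished * price = 4722.5418 * 5.6350 = 26611.5230 $
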